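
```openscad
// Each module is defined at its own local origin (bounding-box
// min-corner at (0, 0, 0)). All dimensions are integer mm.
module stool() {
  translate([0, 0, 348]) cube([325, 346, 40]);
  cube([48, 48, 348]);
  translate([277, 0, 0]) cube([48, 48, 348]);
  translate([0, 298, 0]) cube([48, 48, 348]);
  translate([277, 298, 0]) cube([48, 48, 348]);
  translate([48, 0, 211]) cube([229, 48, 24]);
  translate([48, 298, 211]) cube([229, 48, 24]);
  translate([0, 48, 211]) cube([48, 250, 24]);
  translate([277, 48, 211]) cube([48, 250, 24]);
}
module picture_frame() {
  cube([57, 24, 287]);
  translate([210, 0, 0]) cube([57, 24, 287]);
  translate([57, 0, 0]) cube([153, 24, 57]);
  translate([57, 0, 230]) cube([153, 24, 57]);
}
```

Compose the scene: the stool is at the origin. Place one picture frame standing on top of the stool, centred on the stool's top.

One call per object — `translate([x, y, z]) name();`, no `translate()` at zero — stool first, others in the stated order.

stool();
translate([29, 161, 388]) picture_frame();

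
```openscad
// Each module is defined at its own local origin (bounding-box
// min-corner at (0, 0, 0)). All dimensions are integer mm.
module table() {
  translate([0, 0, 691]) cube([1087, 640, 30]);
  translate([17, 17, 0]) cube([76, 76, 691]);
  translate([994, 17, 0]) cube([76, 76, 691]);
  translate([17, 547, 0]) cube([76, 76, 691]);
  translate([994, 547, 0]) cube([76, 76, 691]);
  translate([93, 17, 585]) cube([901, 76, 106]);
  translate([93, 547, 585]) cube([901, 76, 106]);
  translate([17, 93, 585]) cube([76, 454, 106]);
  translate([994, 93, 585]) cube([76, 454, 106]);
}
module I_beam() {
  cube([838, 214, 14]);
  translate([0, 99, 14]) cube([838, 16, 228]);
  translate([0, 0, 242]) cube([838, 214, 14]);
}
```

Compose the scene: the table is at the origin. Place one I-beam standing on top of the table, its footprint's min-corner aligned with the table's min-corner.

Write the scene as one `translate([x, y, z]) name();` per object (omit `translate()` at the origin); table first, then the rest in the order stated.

table();
translate([0, 0, 721]) I_beam();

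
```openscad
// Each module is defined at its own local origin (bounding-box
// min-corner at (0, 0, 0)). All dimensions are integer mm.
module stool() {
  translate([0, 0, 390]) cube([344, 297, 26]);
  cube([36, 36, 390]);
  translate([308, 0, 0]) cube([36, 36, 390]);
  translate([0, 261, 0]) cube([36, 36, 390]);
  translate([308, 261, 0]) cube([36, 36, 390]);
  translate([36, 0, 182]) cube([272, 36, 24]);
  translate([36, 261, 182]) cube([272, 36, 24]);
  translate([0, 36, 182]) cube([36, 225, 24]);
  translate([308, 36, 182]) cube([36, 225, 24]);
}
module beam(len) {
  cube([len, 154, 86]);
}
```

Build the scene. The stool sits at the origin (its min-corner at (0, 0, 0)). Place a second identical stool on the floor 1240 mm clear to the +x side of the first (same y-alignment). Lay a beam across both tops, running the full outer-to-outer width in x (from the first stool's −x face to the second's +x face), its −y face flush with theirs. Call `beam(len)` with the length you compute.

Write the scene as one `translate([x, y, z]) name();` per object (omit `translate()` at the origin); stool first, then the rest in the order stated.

stool();
translate([1584, 0, 0]) stool();
translate([0, 0, 416]) beam(1928);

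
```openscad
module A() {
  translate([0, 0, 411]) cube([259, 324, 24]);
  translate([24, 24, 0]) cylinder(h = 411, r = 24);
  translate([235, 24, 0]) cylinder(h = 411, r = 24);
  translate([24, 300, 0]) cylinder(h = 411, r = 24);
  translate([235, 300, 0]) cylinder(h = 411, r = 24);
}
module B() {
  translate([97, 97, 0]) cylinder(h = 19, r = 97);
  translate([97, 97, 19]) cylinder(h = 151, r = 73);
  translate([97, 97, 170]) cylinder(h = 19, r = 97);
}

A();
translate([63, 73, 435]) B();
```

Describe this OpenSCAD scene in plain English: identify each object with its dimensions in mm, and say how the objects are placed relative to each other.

A is a four-legged stool. The seat is 259×324 mm, 24 mm thick, top at z = 435 mm. It stands on four round legs, each 48 mm in diameter, from z = 0 to the seat underside, each leg's axis is inset half a diameter from the nearest pair of seat edges (so the leg's bounding box is flush with the corner).

B is a spool: two coaxial disc flanges of radius 97 mm and thickness 19 mm, joined by a core cylinder of radius 73 mm and height 151 mm. The lower flange rests on z = 0 and the three cylinders share a vertical axis.

The spool is on top of the stool.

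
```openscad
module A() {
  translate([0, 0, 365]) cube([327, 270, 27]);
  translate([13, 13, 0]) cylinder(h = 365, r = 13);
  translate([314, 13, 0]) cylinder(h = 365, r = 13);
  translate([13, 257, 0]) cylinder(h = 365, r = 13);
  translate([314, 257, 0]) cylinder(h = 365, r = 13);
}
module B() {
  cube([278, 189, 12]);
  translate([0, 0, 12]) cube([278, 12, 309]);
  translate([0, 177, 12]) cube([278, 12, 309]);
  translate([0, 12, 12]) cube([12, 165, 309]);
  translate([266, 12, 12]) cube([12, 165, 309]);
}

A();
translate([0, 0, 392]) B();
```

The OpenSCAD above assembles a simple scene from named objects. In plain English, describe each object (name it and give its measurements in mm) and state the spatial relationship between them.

A is a four-legged stool. The seat is 327×270 mm, 27 mm thick, top at z = 392 mm. It stands on four round legs, each 26 mm in diameter, from z = 0 to the seat underside, each leg's axis is inset half a diameter from the nearest pair of seat edges (so the leg's bounding box is flush with the corner).

B is an open storage box with external size 278×189×321 mm and wall thickness 12 mm (the base is also 12 mm thick). The base covers the whole footprint; the four walls stand on the base, with the y-facing walls full-width and the x-facing walls fitting between their inner faces.

The open box is on top of the stool.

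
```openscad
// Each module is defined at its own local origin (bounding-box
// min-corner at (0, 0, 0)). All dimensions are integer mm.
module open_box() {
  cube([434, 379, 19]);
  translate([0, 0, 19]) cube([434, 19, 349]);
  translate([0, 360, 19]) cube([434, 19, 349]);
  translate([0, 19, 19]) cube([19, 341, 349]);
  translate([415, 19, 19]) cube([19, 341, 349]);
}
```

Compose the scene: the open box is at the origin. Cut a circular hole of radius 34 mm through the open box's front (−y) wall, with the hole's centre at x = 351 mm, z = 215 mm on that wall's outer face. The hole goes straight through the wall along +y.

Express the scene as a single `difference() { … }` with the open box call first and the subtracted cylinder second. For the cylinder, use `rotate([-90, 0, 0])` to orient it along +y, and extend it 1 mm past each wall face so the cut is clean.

difference() {
  open_box();
  translate([351, -1, 215]) rotate([-90, 0, 0]) cylinder(h = 21, r = 34);
}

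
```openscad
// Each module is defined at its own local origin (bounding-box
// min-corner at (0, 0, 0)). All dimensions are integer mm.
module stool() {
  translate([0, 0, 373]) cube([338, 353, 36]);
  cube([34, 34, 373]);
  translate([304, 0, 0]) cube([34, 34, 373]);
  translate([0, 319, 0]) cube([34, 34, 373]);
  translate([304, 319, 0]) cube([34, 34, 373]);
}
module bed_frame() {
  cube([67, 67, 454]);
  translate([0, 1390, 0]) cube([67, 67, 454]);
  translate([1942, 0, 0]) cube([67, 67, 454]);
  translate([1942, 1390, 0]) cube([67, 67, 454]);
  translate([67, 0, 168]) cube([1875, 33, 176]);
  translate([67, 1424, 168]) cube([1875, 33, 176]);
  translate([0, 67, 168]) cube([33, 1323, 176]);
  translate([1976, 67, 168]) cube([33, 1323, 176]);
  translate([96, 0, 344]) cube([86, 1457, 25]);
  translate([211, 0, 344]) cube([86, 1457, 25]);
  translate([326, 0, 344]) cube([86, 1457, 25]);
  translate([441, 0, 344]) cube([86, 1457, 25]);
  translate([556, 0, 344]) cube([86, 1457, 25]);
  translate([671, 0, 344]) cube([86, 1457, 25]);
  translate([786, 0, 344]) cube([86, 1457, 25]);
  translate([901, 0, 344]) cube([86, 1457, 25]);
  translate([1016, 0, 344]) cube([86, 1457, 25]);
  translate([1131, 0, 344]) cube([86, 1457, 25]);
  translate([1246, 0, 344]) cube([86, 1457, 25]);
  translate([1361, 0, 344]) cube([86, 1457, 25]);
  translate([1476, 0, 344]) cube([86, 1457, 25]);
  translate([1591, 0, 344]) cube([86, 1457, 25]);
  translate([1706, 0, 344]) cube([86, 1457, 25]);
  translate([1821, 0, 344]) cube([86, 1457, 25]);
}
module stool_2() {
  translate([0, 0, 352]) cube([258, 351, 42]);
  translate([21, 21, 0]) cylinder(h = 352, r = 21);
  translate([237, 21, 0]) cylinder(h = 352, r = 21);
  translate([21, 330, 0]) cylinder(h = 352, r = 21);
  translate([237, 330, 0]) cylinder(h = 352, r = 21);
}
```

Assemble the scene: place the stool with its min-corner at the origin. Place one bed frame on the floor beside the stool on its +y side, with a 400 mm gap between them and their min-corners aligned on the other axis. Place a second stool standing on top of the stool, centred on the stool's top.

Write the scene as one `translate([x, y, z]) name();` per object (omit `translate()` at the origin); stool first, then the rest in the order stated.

stool();
translate([0, 753, 0]) bed_frame();
translate([40, 1, 409]) stool_2();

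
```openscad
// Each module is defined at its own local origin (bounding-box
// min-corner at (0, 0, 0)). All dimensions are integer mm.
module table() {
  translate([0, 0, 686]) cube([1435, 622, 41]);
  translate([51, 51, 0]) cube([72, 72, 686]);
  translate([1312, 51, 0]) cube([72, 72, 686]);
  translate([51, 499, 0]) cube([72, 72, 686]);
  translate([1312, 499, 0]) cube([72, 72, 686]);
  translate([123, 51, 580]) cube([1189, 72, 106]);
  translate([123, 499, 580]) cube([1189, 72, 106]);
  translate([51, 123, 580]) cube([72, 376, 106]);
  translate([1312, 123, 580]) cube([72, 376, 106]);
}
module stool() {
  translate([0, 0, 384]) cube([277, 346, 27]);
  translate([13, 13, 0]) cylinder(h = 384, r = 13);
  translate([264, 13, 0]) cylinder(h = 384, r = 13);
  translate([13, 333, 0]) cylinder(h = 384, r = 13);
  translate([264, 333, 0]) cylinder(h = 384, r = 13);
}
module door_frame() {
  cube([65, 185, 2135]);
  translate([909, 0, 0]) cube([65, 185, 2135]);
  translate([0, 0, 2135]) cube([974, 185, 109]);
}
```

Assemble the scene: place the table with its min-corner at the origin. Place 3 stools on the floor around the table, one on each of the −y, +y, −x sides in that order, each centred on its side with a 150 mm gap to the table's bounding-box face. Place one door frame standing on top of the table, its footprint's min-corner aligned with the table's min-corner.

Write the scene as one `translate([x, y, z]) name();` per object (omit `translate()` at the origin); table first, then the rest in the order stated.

table();
translate([579, -496, 0]) stool();
translate([579, 772, 0]) stool();
translate([-427, 138, 0]) stool();
translate([0, 0, 727]) door_frame();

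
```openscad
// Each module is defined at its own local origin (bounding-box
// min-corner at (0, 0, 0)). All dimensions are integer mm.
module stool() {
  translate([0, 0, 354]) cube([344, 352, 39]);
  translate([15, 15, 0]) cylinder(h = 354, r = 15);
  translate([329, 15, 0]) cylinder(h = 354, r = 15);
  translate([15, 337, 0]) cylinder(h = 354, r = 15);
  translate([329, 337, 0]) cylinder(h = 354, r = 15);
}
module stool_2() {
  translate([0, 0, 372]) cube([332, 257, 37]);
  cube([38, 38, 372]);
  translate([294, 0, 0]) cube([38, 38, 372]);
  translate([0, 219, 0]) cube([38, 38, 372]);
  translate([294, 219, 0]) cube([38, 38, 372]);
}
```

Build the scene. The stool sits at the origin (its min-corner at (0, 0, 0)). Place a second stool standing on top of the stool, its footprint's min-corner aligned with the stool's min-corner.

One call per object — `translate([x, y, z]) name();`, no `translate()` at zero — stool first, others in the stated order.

stool();
translate([0, 0, 393]) stool_2();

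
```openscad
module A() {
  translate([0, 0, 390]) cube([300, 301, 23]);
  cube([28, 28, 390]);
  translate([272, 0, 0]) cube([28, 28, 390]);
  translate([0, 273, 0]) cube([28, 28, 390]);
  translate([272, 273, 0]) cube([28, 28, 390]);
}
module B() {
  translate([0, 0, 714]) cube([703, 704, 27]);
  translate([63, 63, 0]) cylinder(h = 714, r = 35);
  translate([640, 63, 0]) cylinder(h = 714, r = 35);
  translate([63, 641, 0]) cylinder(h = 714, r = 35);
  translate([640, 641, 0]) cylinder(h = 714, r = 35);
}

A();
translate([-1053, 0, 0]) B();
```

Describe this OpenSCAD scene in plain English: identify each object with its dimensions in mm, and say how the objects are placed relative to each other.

A is a simple wooden stool: a rectangular seat 300 mm (x) by 301 mm (y), 23 mm thick, top face at z = 413 mm, on four square legs, each 28×28 mm in cross-section. The legs rest on z = 0, each flush with a corner of the seat.

B is a rectangular dining table. The top is 703×704×27 mm with its upper surface at z = 741 mm. It stands on four round legs of 70 mm diameter, each leg's bounding box inset 28 mm from the nearest pair of top edges, running from the floor to the underside of the top.

The table is on the floor beside the stool on its −x side.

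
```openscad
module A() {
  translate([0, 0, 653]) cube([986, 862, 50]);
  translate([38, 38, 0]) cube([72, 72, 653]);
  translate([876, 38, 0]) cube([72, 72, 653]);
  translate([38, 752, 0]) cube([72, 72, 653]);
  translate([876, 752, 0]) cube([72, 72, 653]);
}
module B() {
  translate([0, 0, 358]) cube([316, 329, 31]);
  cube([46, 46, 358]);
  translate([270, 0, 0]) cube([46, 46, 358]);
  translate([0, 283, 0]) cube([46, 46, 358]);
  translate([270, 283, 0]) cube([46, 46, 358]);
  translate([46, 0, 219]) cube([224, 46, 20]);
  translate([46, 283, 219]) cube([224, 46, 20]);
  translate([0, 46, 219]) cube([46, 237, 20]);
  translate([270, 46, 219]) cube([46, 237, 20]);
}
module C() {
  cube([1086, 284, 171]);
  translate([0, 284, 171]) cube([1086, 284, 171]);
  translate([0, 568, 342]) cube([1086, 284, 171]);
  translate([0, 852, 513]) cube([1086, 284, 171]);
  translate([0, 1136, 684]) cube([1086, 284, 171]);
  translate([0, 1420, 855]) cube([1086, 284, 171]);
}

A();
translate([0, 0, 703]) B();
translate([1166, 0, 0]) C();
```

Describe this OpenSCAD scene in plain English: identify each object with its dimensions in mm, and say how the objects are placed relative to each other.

A is a table with a 986×862 mm rectangular top, 50 mm thick, top surface at z = 703 mm, supported by four 72×72 mm square legs, each inset 38 mm from the nearest pair of top edges, running from the floor.

B is a four-legged stool. The seat is a 316×329×31 mm slab whose top surface is at z = 389 mm; four square legs, each 46×46 mm in cross-section, run from the floor (z = 0) to the underside of the seat, each flush with a corner of the seat. Four stretchers, 46 mm wide and 20 mm tall, connect adjacent legs with their undersides at z = 219 mm, each running between the inner faces of the legs it joins and aligned with the legs' outer faces on the other axis.

C is a run of 6 identical solid stair steps. Each tread is 1086×284 mm and each step block is 171 mm high. Step 1 rests on the floor; step k is offset from step 1 by (k−1)×284 mm in y and (k−1)×171 mm in z.

The stool is on top of the table. The staircase is on the floor beside the table on its +x side.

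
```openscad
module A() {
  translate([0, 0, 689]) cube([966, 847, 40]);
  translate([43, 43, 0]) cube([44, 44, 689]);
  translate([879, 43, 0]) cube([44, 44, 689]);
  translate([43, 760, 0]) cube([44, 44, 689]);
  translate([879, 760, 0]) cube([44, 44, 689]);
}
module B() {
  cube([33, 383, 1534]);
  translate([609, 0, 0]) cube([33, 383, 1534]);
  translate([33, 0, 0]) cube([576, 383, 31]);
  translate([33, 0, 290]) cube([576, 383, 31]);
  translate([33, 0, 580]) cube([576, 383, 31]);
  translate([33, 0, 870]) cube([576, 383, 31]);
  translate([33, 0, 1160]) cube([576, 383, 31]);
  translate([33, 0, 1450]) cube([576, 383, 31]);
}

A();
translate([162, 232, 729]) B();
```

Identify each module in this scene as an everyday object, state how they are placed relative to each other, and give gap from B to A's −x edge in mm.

A is a table. B is a bookshelf. The bookshelf is on top of the table, centred. The gap from the bookshelf to the table's −x edge is 162 mm.

The bookshelf's min-x is at 162; the table's min-x is 0; gap = 162 mm.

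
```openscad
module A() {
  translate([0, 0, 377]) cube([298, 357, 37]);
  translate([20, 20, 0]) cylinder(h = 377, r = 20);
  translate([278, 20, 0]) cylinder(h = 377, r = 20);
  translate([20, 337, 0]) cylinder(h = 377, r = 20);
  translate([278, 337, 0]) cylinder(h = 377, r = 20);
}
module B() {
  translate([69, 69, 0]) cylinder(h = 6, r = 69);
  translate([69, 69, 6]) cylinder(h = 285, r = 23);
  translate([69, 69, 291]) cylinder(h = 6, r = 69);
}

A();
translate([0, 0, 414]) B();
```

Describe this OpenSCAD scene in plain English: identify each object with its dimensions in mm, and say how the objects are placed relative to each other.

A is a four-legged stool. The seat is a 298×357×37 mm slab whose top surface is at z = 414 mm; four round legs, each 40 mm in diameter, run from the floor (z = 0) to the underside of the seat, each leg's axis is inset half a diameter from the nearest pair of seat edges (so the leg's bounding box is flush with the corner).

B is a spool: two coaxial disc flanges of radius 69 mm and thickness 6 mm, joined by a core cylinder of radius 23 mm and height 285 mm. The lower flange rests on z = 0 and the three cylinders share a vertical axis.

The spool is on top of the stool.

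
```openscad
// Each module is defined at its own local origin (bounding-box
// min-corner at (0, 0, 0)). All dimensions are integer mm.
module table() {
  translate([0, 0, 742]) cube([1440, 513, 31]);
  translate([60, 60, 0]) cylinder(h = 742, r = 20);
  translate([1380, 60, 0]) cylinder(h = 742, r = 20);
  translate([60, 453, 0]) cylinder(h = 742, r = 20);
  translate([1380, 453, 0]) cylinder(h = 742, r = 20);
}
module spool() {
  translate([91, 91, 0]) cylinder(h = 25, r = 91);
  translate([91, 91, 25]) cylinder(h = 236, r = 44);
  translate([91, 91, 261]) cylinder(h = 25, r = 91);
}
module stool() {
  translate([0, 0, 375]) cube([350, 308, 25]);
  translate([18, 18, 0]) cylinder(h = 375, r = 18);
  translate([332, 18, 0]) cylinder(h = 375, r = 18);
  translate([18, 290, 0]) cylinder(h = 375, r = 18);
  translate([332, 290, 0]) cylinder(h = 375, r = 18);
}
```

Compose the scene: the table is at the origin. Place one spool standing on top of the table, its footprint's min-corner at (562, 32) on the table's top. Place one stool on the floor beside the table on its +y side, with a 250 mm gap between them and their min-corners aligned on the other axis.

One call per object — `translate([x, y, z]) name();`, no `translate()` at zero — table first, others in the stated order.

table();
translate([562, 32, 773]) spool();
translate([0, 763, 0]) stool();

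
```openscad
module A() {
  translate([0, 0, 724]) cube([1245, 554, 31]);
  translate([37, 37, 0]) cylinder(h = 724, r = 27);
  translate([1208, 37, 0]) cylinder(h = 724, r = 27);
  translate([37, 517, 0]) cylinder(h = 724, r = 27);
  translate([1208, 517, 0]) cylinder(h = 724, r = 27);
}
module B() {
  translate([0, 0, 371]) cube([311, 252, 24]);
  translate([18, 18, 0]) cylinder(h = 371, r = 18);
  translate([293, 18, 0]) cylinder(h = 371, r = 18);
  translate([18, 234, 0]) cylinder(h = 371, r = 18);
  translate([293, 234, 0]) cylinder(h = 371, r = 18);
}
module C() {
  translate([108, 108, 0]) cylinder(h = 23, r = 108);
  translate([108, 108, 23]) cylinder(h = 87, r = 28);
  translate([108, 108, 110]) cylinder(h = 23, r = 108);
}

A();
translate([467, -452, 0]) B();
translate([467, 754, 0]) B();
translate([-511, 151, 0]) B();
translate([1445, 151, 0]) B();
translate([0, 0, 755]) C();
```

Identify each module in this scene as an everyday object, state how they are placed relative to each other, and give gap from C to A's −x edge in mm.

A is a table. B is a stool. C is a spool. Four stools sit around the table at the −y, +y, −x, +x sides. The spool is on top of the table. The gap from the spool to the table's −x edge is 0 mm.

The spool's min-x is at 0; the table's min-x is 0; gap = 0 mm.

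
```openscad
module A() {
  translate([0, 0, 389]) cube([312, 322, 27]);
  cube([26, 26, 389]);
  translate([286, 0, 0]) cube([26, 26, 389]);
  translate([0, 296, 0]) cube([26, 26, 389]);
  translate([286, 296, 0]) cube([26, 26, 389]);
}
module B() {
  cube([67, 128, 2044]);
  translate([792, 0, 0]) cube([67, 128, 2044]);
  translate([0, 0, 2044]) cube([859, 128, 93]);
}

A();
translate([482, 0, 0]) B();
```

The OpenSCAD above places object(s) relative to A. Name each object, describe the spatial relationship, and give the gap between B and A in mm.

A is a stool. B is a door frame. The door frame is on the floor beside the stool on its +x side. The gap between the door frame and the stool is 170 mm.

The door frame's nearest face is 170 mm from the stool's +x face.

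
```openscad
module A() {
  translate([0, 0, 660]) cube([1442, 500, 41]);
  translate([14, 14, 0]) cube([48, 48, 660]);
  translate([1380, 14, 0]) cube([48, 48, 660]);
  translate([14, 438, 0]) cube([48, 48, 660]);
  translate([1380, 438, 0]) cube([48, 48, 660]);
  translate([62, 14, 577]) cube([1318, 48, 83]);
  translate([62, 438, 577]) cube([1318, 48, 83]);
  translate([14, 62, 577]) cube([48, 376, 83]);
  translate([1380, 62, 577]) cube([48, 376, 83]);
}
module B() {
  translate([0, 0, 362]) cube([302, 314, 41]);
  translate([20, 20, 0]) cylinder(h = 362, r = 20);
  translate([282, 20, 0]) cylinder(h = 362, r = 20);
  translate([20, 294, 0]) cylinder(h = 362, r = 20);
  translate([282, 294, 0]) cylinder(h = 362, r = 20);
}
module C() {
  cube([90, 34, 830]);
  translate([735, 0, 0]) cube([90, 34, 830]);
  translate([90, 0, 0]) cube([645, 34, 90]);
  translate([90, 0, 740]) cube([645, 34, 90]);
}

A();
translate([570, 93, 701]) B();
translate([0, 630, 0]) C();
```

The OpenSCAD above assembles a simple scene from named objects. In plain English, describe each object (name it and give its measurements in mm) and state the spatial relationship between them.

A is a table with a 1442×500 mm rectangular top, 41 mm thick, top surface at z = 701 mm, supported by four 48×48 mm square legs, each inset 14 mm from the nearest pair of top edges, running from the floor. Four apron rails, 48 mm thick and 83 mm tall, run between adjacent legs with their top edges flush with the underside of the top and their outer faces flush with the legs' outer faces.

B is a four-legged stool. The seat is a 302×314×41 mm slab whose top surface is at z = 403 mm; four round legs, each 40 mm in diameter, run from the floor (z = 0) to the underside of the seat, each leg's axis is inset half a diameter from the nearest pair of seat edges (so the leg's bounding box is flush with the corner).

C is a rectangular picture frame lying in the x–z plane (depth along y). The opening is 645 mm wide (x) by 650 mm tall (z), surrounded by a border 90 mm wide on all four sides. The frame is 34 mm deep and is made of two full-height vertical stiles with two horizontal rails fitted between them.

The stool is on top of the table, centred. The picture frame is on the floor beside the table on its +y side.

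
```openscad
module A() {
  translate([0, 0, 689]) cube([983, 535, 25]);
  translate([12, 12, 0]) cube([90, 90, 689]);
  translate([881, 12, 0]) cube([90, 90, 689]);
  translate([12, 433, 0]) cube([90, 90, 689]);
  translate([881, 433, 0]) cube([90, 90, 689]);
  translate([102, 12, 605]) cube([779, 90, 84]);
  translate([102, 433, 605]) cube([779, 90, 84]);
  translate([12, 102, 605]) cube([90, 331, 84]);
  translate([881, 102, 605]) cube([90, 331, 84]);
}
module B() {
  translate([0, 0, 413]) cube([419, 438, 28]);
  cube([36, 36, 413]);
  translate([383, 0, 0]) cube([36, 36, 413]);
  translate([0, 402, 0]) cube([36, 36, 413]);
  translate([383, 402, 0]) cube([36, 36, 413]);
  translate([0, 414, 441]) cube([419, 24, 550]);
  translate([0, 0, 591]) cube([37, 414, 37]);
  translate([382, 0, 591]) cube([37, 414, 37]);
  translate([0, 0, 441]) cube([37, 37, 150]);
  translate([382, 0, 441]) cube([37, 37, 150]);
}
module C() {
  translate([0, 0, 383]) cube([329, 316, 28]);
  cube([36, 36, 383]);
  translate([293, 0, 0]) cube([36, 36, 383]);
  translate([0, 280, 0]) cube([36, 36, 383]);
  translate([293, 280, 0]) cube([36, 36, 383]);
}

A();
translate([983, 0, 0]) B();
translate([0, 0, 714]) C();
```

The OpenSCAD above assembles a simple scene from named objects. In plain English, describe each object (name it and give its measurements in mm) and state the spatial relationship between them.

A is a table with a 983×535 mm rectangular top, 25 mm thick, top surface at z = 714 mm, supported by four 90×90 mm square legs, each inset 12 mm from the nearest pair of top edges, running from the floor. Four apron rails, 90 mm thick and 84 mm tall, run between adjacent legs with their top edges flush with the underside of the top and their outer faces flush with the legs' outer faces.

B is a chair. The seat is a 419×438×28 mm slab with its top at z = 441 mm, on four 36×36 mm corner legs (flush with the seat edges, standing on z = 0). A flat backrest 24 mm thick, 550 mm tall, spans the full seat width and rises from the seat top along its +y edge, rear face flush with the rear of the seat. Two armrests of 37×37 mm section run along each side from the seat's front edge to the front of the backrest, top faces 187 mm above the seat top and outer faces flush with the seat's x-edges; a 37×37 mm post under the front of each armrest stands on the seat at the front corner.

C is a simple wooden stool: a rectangular seat 329 mm (x) by 316 mm (y), 28 mm thick, top face at z = 411 mm, on four square legs, each 36×36 mm in cross-section. The legs rest on z = 0, each flush with a corner of the seat.

The chair is against the table's +x side, with their −y faces flush. The stool is on top of the table.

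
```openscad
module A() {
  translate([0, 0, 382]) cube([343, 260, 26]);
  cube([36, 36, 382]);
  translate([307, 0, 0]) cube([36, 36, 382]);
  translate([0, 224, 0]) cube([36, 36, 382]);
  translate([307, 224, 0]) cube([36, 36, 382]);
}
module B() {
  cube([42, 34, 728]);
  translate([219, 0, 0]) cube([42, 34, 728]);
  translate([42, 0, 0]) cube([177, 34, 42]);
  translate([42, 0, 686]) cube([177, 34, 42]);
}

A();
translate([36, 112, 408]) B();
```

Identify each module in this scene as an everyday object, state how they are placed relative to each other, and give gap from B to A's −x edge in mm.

The picture frame's min-x is at 36; the stool's min-x is 0; gap = 36 mm.

A is a stool. B is a picture frame. The picture frame is on top of the stool. The gap from the picture frame to the stool's −x edge is 36 mm.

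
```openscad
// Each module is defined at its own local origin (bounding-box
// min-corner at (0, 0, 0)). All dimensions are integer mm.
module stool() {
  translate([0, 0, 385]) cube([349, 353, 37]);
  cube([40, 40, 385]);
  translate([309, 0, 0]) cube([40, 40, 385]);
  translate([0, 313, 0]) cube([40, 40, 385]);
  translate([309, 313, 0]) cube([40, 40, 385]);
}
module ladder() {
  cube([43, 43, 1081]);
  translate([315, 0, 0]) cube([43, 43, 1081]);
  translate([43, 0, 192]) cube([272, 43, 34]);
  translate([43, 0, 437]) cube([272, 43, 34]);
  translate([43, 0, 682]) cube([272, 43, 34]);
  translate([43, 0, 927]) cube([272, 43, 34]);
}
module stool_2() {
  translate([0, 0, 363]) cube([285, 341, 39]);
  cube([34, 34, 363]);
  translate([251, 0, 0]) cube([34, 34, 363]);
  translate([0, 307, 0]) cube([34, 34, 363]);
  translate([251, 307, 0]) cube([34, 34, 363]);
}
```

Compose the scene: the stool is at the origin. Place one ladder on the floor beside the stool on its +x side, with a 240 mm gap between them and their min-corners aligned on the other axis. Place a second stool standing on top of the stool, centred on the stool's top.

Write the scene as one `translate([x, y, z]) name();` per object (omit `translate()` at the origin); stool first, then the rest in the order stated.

stool();
translate([589, 0, 0]) ladder();
translate([32, 6, 422]) stool_2();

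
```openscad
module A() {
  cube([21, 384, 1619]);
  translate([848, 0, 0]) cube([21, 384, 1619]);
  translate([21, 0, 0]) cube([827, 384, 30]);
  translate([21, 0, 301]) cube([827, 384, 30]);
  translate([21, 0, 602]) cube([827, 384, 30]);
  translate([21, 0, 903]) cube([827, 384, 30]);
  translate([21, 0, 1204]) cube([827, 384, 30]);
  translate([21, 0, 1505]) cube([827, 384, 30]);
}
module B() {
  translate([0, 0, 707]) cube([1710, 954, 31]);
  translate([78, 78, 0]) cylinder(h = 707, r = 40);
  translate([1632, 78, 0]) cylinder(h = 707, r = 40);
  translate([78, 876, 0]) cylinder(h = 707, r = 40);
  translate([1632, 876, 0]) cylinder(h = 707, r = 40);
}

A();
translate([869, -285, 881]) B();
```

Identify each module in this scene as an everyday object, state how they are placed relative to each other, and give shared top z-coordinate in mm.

A is a bookshelf. B is a table. The table is beside the bookshelf with their tops flush at z = 1619. The shared top z-coordinate is 1619 mm.

Both tops at z = 1619 mm.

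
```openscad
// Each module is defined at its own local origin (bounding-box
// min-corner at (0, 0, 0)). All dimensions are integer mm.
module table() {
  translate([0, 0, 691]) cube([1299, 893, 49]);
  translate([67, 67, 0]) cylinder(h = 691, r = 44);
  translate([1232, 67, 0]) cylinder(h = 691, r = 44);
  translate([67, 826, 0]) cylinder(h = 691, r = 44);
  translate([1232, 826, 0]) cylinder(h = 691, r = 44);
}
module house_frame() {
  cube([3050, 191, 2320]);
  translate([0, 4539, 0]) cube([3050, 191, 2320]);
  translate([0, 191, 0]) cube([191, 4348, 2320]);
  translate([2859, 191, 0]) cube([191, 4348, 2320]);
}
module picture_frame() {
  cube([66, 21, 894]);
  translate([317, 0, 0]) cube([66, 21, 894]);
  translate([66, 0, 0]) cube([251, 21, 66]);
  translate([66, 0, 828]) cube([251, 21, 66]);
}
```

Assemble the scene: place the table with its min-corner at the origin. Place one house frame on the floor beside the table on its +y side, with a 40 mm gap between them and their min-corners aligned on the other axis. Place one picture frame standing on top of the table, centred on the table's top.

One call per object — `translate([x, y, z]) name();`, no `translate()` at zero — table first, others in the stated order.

table();
translate([0, 933, 0]) house_frame();
translate([458, 436, 740]) picture_frame();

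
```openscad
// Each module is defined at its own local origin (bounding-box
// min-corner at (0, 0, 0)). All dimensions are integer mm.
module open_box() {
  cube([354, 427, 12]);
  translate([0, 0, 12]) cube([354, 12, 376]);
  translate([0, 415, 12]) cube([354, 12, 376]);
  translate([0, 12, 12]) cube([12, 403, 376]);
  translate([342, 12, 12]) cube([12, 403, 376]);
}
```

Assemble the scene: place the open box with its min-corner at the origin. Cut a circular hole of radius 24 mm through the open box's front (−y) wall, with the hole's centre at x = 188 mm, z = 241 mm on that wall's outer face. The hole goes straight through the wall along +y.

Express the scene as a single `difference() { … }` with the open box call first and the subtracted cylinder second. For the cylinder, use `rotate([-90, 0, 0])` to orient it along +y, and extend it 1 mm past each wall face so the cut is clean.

difference() {
  open_box();
  translate([188, -1, 241]) rotate([-90, 0, 0]) cylinder(h = 14, r = 24);
}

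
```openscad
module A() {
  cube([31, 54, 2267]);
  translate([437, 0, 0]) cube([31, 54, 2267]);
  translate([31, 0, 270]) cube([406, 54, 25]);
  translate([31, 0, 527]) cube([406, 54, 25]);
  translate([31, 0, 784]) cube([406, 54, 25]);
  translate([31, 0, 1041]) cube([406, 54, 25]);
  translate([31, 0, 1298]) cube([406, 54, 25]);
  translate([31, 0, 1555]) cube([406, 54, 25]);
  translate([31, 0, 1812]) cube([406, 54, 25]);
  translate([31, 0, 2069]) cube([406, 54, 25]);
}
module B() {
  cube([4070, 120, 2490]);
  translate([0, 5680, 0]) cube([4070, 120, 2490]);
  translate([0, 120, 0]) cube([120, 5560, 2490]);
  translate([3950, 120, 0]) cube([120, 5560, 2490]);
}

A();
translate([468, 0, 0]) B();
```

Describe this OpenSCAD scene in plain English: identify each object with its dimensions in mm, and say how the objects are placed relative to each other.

A is a straight ladder. Two 31×54 mm vertical rails, 2267 mm tall, stand 468 mm apart (outside-to-outside) with their front faces coplanar on the −y side. 8 rungs, each 54 mm deep and 25 mm tall, span between the inner faces of the rails, front faces flush with the rails. The lowest rung's underside is at z = 270 mm and rungs are spaced 257 mm apart (underside to underside).

B is a box-shaped house frame (walls only): outside footprint 4070×5800 mm, wall height 2490 mm, wall thickness 120 mm. The two y-facing walls run the full x-width; the two x-facing walls fit between the inner faces of the y-facing walls.

The house frame is against the ladder's +x side, with their −y faces flush.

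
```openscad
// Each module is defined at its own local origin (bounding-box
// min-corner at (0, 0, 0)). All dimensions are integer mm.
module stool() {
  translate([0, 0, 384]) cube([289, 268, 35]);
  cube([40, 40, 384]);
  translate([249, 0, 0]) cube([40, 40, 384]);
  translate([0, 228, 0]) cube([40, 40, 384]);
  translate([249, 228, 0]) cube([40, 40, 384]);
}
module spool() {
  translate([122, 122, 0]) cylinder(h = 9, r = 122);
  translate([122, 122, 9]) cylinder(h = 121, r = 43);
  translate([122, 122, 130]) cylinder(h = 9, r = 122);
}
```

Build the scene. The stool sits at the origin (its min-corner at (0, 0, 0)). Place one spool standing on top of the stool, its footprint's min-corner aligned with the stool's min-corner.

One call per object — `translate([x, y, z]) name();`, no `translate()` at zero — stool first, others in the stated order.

stool();
translate([0, 0, 419]) spool();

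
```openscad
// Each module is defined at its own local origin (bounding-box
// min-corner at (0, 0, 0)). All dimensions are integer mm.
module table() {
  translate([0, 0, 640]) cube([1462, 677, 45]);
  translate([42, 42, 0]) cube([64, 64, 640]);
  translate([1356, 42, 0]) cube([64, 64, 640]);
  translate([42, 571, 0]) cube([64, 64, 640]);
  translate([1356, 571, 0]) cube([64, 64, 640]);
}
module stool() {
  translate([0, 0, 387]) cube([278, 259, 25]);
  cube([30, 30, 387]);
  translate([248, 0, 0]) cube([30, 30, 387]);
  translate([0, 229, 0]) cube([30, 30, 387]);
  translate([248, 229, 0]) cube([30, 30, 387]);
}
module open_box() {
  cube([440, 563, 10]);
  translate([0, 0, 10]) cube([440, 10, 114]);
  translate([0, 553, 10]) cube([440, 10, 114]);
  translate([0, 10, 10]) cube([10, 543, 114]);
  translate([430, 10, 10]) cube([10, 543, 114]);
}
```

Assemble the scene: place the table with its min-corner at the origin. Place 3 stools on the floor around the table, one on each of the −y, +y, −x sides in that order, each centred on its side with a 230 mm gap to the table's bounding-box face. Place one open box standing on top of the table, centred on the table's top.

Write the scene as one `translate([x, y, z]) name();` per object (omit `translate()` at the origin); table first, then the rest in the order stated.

table();
translate([592, -489, 0]) stool();
translate([592, 907, 0]) stool();
translate([-508, 209, 0]) stool();
translate([511, 57, 685]) open_box();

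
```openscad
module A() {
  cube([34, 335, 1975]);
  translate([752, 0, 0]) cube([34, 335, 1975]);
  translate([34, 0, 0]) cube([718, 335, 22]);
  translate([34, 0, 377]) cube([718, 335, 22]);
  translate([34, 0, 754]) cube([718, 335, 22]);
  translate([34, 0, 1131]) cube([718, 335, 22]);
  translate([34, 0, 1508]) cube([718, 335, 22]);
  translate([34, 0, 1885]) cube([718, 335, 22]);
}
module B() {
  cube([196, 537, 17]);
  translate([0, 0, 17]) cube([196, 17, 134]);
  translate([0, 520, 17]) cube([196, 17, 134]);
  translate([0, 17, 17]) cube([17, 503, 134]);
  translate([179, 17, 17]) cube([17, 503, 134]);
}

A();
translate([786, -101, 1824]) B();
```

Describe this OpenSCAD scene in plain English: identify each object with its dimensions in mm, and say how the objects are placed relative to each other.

A is an open bookshelf. Two side panels, each 34 mm thick, 335 mm deep and 1975 mm tall, stand 786 mm apart (outside-to-outside). Between them sit 6 shelves, each 22 mm thick and 335 mm deep, spanning the full gap between the sides. The bottom shelf rests on the floor (its underside at z = 0) and the clear gap between one shelf's top and the next shelf's underside is 355 mm.

B is an open-topped rectangular box: outside dimensions 196×537×151 mm, with a uniform wall and base thickness of 17 mm. The base is a full 196×537 slab on the floor; four walls sit on top of the base. The front and back walls (the −y and +y sides) span the full width; the two side walls fit between them.

The open box is beside the bookshelf with their tops flush at z = 1975.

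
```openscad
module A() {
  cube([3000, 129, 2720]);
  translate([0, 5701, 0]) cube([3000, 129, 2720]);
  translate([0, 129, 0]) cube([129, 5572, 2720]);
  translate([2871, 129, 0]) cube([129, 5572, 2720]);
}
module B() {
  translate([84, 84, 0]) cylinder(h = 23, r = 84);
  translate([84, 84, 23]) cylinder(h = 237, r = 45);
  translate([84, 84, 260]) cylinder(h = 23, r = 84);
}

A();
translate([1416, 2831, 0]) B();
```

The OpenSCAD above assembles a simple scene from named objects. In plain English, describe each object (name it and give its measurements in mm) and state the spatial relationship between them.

A is a box-shaped house frame (walls only): outside footprint 3000×5830 mm, wall height 2720 mm, wall thickness 129 mm. The two y-facing walls run the full x-width; the two x-facing walls fit between the inner faces of the y-facing walls.

B is a spool: two coaxial disc flanges of radius 84 mm and thickness 23 mm, joined by a core cylinder of radius 45 mm and height 237 mm. The lower flange rests on z = 0 and the three cylinders share a vertical axis.

The spool sits inside the house frame, centred.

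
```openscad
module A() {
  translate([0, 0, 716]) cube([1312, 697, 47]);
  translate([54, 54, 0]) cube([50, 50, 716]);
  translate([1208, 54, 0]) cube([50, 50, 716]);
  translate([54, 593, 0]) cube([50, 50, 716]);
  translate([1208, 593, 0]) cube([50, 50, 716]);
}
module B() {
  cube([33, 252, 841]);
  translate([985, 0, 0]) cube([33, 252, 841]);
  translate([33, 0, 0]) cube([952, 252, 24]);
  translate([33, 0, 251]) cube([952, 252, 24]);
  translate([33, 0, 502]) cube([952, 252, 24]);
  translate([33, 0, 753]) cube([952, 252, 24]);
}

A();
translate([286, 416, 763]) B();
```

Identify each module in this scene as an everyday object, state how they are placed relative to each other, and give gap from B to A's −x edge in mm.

A is a table. B is a bookshelf. The bookshelf is on top of the table. The gap from the bookshelf to the table's −x edge is 286 mm.

The bookshelf's min-x is at 286; the table's min-x is 0; gap = 286 mm.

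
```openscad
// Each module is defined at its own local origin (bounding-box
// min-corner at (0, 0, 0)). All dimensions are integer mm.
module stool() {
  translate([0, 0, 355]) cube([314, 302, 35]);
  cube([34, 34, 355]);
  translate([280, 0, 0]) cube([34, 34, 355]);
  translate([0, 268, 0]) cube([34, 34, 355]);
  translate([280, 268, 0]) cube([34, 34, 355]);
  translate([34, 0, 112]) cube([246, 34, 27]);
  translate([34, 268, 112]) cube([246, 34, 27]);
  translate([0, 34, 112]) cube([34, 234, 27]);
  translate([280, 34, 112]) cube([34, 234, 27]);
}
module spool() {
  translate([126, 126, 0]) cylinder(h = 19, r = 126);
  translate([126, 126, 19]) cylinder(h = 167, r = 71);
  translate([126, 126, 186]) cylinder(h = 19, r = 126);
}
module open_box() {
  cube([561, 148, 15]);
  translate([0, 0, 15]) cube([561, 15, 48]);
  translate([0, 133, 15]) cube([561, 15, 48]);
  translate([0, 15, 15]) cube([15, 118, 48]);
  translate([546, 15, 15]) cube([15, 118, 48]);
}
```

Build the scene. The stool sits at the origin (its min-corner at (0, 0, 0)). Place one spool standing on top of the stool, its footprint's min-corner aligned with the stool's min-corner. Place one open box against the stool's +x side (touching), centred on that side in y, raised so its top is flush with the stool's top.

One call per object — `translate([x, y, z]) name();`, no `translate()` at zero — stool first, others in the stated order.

stool();
translate([0, 0, 390]) spool();
translate([314, 77, 327]) open_box();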